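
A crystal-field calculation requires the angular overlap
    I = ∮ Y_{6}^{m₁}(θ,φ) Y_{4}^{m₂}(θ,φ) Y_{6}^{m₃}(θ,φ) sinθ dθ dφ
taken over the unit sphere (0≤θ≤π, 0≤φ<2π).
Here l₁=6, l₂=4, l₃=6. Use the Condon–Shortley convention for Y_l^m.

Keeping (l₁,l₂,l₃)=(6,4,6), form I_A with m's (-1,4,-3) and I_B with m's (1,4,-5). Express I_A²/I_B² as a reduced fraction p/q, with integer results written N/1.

147/55

Same 6,4,6: normalisation and zero-m 3j drop out of the ratio.
A: Δ: 4! 8! 4! / 17! → 1/15315300; sum: t=4:+1/414720 = 1/414720; 3j²(6 4 6; -1 4 -3) = Δ·Π!·Σ² = 49/2431  (sign -1)
B: Δ: 4! 8! 4! / 17! → 1/15315300; sum: t=4:+1/2903040 = 1/2903040; 3j²(6 4 6; 1 4 -5) = Δ·Π!·Σ² = 5/663  (sign -1)
I_A²/I_B² = (49/2431)/(5/663) = 147/55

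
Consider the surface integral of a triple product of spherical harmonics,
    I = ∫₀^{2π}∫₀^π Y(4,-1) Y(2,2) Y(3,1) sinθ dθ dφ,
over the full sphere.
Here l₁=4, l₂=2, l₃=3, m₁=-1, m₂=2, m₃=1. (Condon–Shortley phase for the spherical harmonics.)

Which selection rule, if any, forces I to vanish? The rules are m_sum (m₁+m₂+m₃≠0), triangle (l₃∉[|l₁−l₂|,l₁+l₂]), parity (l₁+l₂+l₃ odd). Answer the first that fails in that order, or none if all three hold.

m_sum

azimuthal sum: -1 + 2 + 1 = 2  ✗
2 ≤ 3 ≤ 6 (triangle on l)
L = 4 + 2 + 3 = 9 (odd)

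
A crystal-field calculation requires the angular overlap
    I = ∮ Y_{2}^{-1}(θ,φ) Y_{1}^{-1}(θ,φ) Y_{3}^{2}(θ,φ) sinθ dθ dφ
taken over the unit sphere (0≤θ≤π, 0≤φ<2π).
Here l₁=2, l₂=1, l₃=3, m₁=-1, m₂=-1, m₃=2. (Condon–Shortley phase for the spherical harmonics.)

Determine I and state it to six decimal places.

0.261169

Rules hold: Σm=0, L=6 even, 1≤3≤3.
N = 5·3·7 = 105
Δ = 0!·4!·2!/7! = 1/105
Racah Σ t=0..0: t=0:+1/4 = 1/4
⇒ 3j(2 1 3; 0 0 0)² = 3/35, sgn -1
Racah Σ t=0..0: t=0:+1/12 = 1/12
⇒ 3j(2 1 3; -1 -1 2)² = 2/21, sgn -1
4πI² = N·(3j₀)²·(3jₘ)² = 6/7
I = +1·√(0.857143/4π) = 0.26116903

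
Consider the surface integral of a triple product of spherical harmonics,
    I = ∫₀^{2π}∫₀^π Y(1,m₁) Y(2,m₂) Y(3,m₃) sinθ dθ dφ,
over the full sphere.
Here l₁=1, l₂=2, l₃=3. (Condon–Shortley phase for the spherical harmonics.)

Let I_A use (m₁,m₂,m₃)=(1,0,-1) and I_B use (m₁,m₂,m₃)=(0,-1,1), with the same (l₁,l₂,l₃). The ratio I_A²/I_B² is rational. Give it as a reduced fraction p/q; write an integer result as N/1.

3/4

Shared (l₁,l₂,l₃)=(1,2,3): N and (l;000)² cancel in I_A²/I_B².
A: Δ = 0!·2!·4!/7! = 1/105; Racah Σ t=0..0: t=0:+1/8 = 1/8; ⇒ 3j(1 2 3; 1 0 -1)² = 2/35, sgn +1
B: Δ = 0!·2!·4!/7! = 1/105; Racah Σ t=0..0: t=0:+1/6 = 1/6; ⇒ 3j(1 2 3; 0 -1 1)² = 8/105, sgn +1
I_A²/I_B² = (2/35)/(8/105) = 3/4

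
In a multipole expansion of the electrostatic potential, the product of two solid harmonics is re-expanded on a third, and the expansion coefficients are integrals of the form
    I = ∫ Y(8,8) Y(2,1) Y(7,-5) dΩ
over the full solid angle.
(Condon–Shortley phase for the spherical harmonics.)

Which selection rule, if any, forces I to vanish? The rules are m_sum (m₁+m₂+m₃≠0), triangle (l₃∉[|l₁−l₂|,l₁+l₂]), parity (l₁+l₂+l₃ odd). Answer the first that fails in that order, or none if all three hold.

Σmᵢ = 4  ✗
l₃∈[|l₁−l₂|,l₁+l₂]=[6,10], have l₃=7
Σlᵢ = 17 ⇒ odd

m_sum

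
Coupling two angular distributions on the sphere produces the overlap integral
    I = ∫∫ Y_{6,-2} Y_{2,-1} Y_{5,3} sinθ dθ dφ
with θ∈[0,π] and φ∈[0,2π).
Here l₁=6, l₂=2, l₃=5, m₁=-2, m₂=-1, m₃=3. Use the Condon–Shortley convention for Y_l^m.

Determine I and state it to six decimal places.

L=13 odd ⇒ parity kills the (l;000) factor ⇒ I = 0

0.000000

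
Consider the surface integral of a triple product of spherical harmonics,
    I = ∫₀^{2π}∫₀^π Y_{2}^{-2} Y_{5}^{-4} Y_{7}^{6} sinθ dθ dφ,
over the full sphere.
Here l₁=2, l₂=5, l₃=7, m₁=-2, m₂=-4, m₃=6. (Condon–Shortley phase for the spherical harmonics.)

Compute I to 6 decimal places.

0.303018

Checks pass: Σm=0; 14 even; l₃=7∈[3,7].
(2·2+1)(2·5+1)(2·7+1) = 825
Δ: 0! 4! 10! / 15! → 1/15015
sum: t=0:+1/57600 = 1/57600
3j²(2 5 7; 0 0 0) = Δ·Π!·Σ² = 21/715  (sign -1)
sum: t=0:+1/8709120 = 1/8709120
3j²(2 5 7; -2 -4 6) = Δ·Π!·Σ² = 1/21  (sign -1)
combine: 4πI² = 825·21/715·1/21 = 15/13
take √, sign +1: I = 0.30301841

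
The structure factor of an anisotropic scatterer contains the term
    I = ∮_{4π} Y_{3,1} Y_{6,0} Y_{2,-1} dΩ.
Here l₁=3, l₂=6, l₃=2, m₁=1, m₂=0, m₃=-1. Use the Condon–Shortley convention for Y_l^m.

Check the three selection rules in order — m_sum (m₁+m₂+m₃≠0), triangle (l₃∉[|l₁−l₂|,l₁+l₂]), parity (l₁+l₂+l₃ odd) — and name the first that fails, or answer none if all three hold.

triangle

azimuthal sum: 1 + 0 − 1 = 0  ✓
3 ≤ 2 ≤ 9 (triangle on l)  ✗
L = 3 + 6 + 2 = 11 (odd)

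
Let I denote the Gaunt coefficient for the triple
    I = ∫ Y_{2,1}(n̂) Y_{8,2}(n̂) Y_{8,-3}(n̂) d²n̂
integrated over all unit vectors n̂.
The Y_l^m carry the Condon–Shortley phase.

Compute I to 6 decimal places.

Checks pass: Σm=0; 18 even; l₃=8∈[6,10].
(2·2+1)(2·8+1)(2·8+1) = 1445
Δ: 2! 2! 14! / 19! → 1/348840
sum: t=0:+1/116121600 t=1:−1/25401600 t=2:+1/116121600 = -1/45158400
3j²(2 8 8; 0 0 0) = Δ·Π!·Σ² = 24/1615  (sign -1)
sum: t=0:+1/174182400 t=1:−1/87091200 = -1/174182400
3j²(2 8 8; 1 2 -3) = Δ·Π!·Σ² = 55/7752  (sign +1)
combine: 4πI² = 1445·24/1615·55/7752 = 55/361
take √, sign -1: I = -0.11010900

-0.110109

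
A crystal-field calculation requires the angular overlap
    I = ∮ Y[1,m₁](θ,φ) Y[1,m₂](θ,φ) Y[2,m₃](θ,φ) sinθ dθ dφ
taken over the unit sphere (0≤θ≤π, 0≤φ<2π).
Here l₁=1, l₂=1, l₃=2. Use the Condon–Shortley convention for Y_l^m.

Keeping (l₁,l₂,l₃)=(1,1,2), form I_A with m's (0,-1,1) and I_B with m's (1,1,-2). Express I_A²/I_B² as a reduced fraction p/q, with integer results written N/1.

1/2

l's match ⇒ only the (l;m) 3-j factors differ between A and B.
A: triangle coeff Δ(1,1,2) = 1/30; Σ_t [0,0]: t=0:+1/2 = 1/2; (3j)²=1/10 [(1 1 2; 0 -1 1)], sign=-1
B: triangle coeff Δ(1,1,2) = 1/30; Σ_t [0,0]: t=0:+1/4 = 1/4; (3j)²=1/5 [(1 1 2; 1 1 -2)], sign=+1
I_A²/I_B² = (1/10)/(1/5) = 1/2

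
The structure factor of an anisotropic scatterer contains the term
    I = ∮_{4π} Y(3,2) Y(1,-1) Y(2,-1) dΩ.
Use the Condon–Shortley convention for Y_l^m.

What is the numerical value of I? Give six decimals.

m-sum 0 ✓  L=6 even ✓  2≤2≤4 ✓
Π(2lᵢ+1) = 7×3×5 = 105
triangle coeff Δ(3,1,2) = 1/105
Σ_t [1,1]: t=1:−1/4 = -1/4
(3j)²=3/35 [(3 1 2; 0 0 0)], sign=-1
Σ_t [0,0]: t=0:+1/12 = 1/12
(3j)²=2/21 [(3 1 2; 2 -1 -1)], sign=-1
⇒ 4πI² = 6/7
I = (+1)√(6/7/(4π)) = 0.26116903

0.261169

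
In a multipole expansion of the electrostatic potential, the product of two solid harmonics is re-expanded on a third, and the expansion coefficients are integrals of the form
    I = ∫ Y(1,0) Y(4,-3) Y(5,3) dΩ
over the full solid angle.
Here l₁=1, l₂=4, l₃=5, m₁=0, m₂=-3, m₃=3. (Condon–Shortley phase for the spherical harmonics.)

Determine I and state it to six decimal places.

-0.196426

m-sum 0 ✓  L=10 even ✓  3≤5≤5 ✓
Π(2lᵢ+1) = 3×9×11 = 297
triangle coeff Δ(1,4,5) = 1/495
Σ_t [0,0]: t=0:+1/576 = 1/576
(3j)²=5/99 [(1 4 5; 0 0 0)], sign=-1
Σ_t [0,0]: t=0:+1/5040 = 1/5040
(3j)²=16/495 [(1 4 5; 0 -3 3)], sign=+1
⇒ 4πI² = 16/33
I = (-1)√(16/33/(4π)) = -0.19642560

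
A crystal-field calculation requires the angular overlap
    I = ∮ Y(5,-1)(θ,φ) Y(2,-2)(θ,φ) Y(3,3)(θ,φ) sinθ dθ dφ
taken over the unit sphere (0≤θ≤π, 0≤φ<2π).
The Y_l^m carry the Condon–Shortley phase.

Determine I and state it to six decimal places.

-0.023961

m-sum 0 ✓  L=10 even ✓  3≤3≤7 ✓
Π(2lᵢ+1) = 11×5×7 = 385
triangle coeff Δ(5,2,3) = 1/2310
Σ_t [2,2]: t=2:+1/144 = 1/144
(3j)²=10/231 [(5 2 3; 0 0 0)], sign=-1
Σ_t [0,0]: t=0:+1/17280 = 1/17280
(3j)²=1/2310 [(5 2 3; -1 -2 3)], sign=+1
⇒ 4πI² = 5/693
I = (-1)√(5/693/(4π)) = -0.02396147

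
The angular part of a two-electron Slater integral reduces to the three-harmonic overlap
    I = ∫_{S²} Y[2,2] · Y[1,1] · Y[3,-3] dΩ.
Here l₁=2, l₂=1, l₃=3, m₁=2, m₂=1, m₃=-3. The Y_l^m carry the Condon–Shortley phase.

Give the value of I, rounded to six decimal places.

m-sum 0 ✓  L=6 even ✓  1≤3≤3 ✓
Π(2lᵢ+1) = 5×3×7 = 105
triangle coeff Δ(2,1,3) = 1/105
Σ_t [0,0]: t=0:+1/4 = 1/4
(3j)²=3/35 [(2 1 3; 0 0 0)], sign=-1
Σ_t [0,0]: t=0:+1/48 = 1/48
(3j)²=1/7 [(2 1 3; 2 1 -3)], sign=+1
⇒ 4πI² = 9/7
I = (-1)√(9/7/(4π)) = -0.31986543

-0.319865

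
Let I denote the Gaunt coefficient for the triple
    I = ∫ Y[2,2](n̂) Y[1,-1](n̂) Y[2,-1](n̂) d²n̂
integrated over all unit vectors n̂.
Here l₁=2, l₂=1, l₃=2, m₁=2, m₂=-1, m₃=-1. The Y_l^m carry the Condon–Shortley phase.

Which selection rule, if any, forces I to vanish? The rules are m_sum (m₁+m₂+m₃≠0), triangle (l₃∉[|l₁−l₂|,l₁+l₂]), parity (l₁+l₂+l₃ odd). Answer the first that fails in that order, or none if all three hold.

Σmᵢ = 0  ✓
l₃∈[|l₁−l₂|,l₁+l₂]=[1,3], have l₃=2  ✓
Σlᵢ = 5 ⇒ odd  ✗

parity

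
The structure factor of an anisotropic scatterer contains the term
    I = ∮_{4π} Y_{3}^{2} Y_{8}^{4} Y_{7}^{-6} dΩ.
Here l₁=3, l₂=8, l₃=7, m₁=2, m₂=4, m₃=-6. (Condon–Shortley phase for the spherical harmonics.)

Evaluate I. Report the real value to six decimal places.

-0.105265

Checks pass: Σm=0; 18 even; l₃=7∈[5,11].
(2·3+1)(2·8+1)(2·7+1) = 1785
Δ: 4! 2! 12! / 19! → 1/5290740
sum: t=1:−1/7257600 t=2:+1/2073600 t=3:−1/7257600 = 1/4838400
3j²(3 8 7; 0 0 0) = Δ·Π!·Σ² = 252/20995  (sign -1)
sum: t=0:+1/11496038400 t=1:−1/479001600 = -23/11496038400
3j²(3 8 7; 2 4 -6) = Δ·Π!·Σ² = 529/81396  (sign +1)
combine: 4πI² = 1785·252/20995·529/81396 = 11109/79781
take √, sign -1: I = -0.10526471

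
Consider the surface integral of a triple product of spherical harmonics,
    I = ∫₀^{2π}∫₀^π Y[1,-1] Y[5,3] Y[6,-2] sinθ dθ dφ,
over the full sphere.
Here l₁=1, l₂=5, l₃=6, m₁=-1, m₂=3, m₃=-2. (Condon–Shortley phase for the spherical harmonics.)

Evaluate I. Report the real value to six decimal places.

0.100084

Rules hold: Σm=0, L=12 even, 4≤6≤6.
N = 3·11·13 = 429
Δ = 0!·2!·10!/13! = 1/858
Racah Σ t=0..0: t=0:+1/14400 = 1/14400
⇒ 3j(1 5 6; 0 0 0)² = 6/143, sgn +1
Racah Σ t=0..0: t=0:+1/161280 = 1/161280
⇒ 3j(1 5 6; -1 3 -2)² = 1/143, sgn +1
4πI² = N·(3j₀)²·(3jₘ)² = 18/143
I = +1·√(0.125874/4π) = 0.10008369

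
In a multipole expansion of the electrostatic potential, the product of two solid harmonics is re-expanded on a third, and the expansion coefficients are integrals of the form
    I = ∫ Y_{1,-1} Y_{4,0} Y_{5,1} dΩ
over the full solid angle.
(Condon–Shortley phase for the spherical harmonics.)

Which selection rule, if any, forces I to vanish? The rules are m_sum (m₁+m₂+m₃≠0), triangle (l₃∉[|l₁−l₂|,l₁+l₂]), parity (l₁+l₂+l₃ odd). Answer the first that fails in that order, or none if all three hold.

none

m₁+m₂+m₃ = -1 + 0 + 1 = 0  ✓
triangle: |1−4|=3 ≤ l₃=5 ≤ 1+4=5  ✓
parity: l₁+l₂+l₃ = 10 is even  ✓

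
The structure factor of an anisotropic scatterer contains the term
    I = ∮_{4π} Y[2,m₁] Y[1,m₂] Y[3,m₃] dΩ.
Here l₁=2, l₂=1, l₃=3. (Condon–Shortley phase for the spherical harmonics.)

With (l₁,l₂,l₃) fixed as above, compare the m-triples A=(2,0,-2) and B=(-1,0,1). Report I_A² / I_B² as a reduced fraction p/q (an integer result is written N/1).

5/8

Same 2,1,3: normalisation and zero-m 3j drop out of the ratio.
A: Δ: 0! 4! 2! / 7! → 1/105; sum: t=0:+1/24 = 1/24; 3j²(2 1 3; 2 0 -2) = Δ·Π!·Σ² = 1/21  (sign -1)
B: Δ: 0! 4! 2! / 7! → 1/105; sum: t=0:+1/6 = 1/6; 3j²(2 1 3; -1 0 1) = Δ·Π!·Σ² = 8/105  (sign +1)
I_A²/I_B² = (1/21)/(8/105) = 5/8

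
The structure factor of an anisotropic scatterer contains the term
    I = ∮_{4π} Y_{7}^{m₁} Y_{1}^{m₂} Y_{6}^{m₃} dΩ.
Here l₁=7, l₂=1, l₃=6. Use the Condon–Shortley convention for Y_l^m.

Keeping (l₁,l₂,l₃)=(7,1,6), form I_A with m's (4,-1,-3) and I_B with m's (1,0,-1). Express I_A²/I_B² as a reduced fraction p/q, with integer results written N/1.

55/48

l's match ⇒ only the (l;m) 3-j factors differ between A and B.
A: triangle coeff Δ(7,1,6) = 1/1365; Σ_t [0,0]: t=0:+1/4354560 = 1/4354560; (3j)²=11/273 [(7 1 6; 4 -1 -3)], sign=-1
B: triangle coeff Δ(7,1,6) = 1/1365; Σ_t [1,1]: t=1:−1/604800 = -1/604800; (3j)²=16/455 [(7 1 6; 1 0 -1)], sign=+1
I_A²/I_B² = (11/273)/(16/455) = 55/48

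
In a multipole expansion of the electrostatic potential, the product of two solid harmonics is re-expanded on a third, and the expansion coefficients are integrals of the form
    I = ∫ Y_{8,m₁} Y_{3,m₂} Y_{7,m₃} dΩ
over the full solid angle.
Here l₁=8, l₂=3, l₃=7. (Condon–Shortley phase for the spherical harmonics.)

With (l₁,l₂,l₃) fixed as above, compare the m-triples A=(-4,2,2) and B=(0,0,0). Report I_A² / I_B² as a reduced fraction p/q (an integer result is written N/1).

1375/63504

Shared (l₁,l₂,l₃)=(8,3,7): N and (l;000)² cancel in I_A²/I_B².
A: Δ = 4!·12!·2!/19! = 1/5290740; Racah Σ t=3..4: t=3:−1/26127360 t=4:+1/23224320 = 1/209018880; ⇒ 3j(8 3 7; -4 2 2)² = 275/1058148, sgn -1
B: Δ = 4!·12!·2!/19! = 1/5290740; Racah Σ t=1..3: t=1:−1/7257600 t=2:+1/2073600 t=3:−1/7257600 = 1/4838400; ⇒ 3j(8 3 7; 0 0 0)² = 252/20995, sgn -1
I_A²/I_B² = (275/1058148)/(252/20995) = 1375/63504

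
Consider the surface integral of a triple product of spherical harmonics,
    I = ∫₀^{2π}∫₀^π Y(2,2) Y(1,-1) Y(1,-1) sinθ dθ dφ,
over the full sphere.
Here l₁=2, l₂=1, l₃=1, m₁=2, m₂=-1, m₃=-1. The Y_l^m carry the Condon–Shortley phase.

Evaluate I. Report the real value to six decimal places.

0.309019

m-sum 0 ✓  L=4 even ✓  1≤1≤3 ✓
Π(2lᵢ+1) = 5×3×3 = 45
triangle coeff Δ(2,1,1) = 1/30
Σ_t [1,1]: t=1:−1/1 = -1/1
(3j)²=2/15 [(2 1 1; 0 0 0)], sign=+1
Σ_t [0,0]: t=0:+1/4 = 1/4
(3j)²=1/5 [(2 1 1; 2 -1 -1)], sign=+1
⇒ 4πI² = 6/5
I = (+1)√(6/5/(4π)) = 0.30901936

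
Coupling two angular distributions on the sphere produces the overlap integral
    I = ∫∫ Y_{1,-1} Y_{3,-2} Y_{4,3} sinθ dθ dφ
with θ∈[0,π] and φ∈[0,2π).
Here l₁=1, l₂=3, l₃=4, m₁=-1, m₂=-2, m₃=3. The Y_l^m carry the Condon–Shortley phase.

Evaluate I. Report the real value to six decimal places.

-0.282095

Rules hold: Σm=0, L=8 even, 2≤4≤4.
N = 3·7·9 = 189
Δ = 0!·2!·6!/9! = 1/252
Racah Σ t=0..0: t=0:+1/36 = 1/36
⇒ 3j(1 3 4; 0 0 0)² = 4/63, sgn +1
Racah Σ t=0..0: t=0:+1/240 = 1/240
⇒ 3j(1 3 4; -1 -2 3)² = 1/12, sgn -1
4πI² = N·(3j₀)²·(3jₘ)² = 1/1
I = -1·√(1/4π) = -0.28209479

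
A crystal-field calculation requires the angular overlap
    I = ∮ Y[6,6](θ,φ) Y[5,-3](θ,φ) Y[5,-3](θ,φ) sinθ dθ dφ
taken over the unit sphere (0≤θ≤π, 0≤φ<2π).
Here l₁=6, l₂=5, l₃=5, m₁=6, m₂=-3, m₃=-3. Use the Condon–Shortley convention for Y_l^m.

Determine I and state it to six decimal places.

Rules hold: Σm=0, L=16 even, 1≤5≤11.
N = 13·11·11 = 1573
Δ = 6!·6!·4!/17! = 1/28588560
Racah Σ t=1..5: t=1:−1/345600 t=2:+1/13824 t=3:−1/5184 t=4:+1/13824 t=5:−1/345600 = -7/129600
⇒ 3j(6 5 5; 0 0 0)² = 80/7293, sgn +1
Racah Σ t=0..0: t=0:+1/2073600 = 1/2073600
⇒ 3j(6 5 5; 6 -3 -3)² = 28/1105, sgn +1
4πI² = N·(3j₀)²·(3jₘ)² = 4928/11271
I = +1·√(0.437228/4π) = 0.18653022

0.186530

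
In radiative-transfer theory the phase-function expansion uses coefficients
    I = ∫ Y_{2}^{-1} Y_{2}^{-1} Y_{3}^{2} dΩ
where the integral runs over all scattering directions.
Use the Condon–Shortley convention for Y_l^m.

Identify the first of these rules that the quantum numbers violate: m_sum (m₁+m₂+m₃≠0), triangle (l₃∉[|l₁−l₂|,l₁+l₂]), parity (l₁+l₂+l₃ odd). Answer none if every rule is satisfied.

azimuthal sum: -1 − 1 + 2 = 0  ✓
0 ≤ 3 ≤ 4 (triangle on l)  ✓
L = 2 + 2 + 3 = 7 (odd)  ✗

parity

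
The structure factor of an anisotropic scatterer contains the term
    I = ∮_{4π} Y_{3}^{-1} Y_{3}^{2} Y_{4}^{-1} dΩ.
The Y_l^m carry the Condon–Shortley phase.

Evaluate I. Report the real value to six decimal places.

Checks pass: Σm=0; 10 even; l₃=4∈[0,6].
(2·3+1)(2·3+1)(2·4+1) = 441
Δ: 2! 4! 4! / 11! → 1/34650
sum: t=0:+1/72 t=1:−1/16 t=2:+1/72 = -5/144
3j²(3 3 4; 0 0 0) = Δ·Π!·Σ² = 2/77  (sign -1)
sum: t=1:−1/144 t=2:+1/48 = 1/72
3j²(3 3 4; -1 2 -1) = Δ·Π!·Σ² = 16/693  (sign -1)
combine: 4πI² = 441·2/77·16/693 = 32/121
take √, sign +1: I = 0.14506992

0.145070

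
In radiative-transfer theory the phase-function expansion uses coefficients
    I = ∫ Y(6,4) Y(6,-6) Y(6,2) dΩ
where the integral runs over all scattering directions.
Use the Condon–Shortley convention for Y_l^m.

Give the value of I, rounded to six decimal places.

Checks pass: Σm=0; 18 even; l₃=6∈[0,12].
(2·6+1)(2·6+1)(2·6+1) = 2197
Δ: 6! 6! 6! / 19! → 1/325909584
sum: t=0:+1/373248000 t=1:−1/1728000 t=2:+1/110592 t=3:−1/46656 t=4:+1/110592 t=5:−1/1728000 t=6:+1/373248000 = -7/1555200
3j²(6 6 6; 0 0 0) = Δ·Π!·Σ² = 400/46189  (sign -1)
sum: t=0:+1/24883200 = 1/24883200
3j²(6 6 6; 4 -6 2) = Δ·Π!·Σ² = 70/4199  (sign +1)
combine: 4πI² = 2197·400/46189·70/4199 = 364000/1147619
take √, sign -1: I = -0.15887183

-0.158872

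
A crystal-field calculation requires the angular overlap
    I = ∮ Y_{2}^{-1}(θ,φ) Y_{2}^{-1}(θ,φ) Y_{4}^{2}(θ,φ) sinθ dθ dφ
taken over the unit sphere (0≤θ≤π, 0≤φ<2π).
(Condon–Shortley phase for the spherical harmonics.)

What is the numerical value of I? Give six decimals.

Checks pass: Σm=0; 8 even; l₃=4∈[0,4].
(2·2+1)(2·2+1)(2·4+1) = 225
Δ: 0! 4! 4! / 9! → 1/630
sum: t=0:+1/16 = 1/16
3j²(2 2 4; 0 0 0) = Δ·Π!·Σ² = 2/35  (sign +1)
sum: t=0:+1/36 = 1/36
3j²(2 2 4; -1 -1 2) = Δ·Π!·Σ² = 4/63  (sign +1)
combine: 4πI² = 225·2/35·4/63 = 40/49
take √, sign +1: I = 0.25487487

0.254875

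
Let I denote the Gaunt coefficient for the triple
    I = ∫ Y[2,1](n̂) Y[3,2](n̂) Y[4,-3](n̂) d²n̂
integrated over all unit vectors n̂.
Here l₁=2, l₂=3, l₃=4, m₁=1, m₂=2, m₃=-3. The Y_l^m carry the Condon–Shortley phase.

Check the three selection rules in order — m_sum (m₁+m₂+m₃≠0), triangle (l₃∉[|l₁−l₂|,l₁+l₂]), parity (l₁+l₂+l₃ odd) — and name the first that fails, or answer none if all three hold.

m₁+m₂+m₃ = 1 + 2 − 3 = 0  ✓
triangle: |2−3|=1 ≤ l₃=4 ≤ 2+3=5  ✓
parity: l₁+l₂+l₃ = 9 is odd  ✗

parity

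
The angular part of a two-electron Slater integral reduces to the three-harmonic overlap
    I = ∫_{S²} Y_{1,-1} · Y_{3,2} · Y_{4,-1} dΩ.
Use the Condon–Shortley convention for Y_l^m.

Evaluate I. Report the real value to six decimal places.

-0.106622

m-sum 0 ✓  L=8 even ✓  2≤4≤4 ✓
Π(2lᵢ+1) = 3×7×9 = 189
triangle coeff Δ(1,3,4) = 1/252
Σ_t [0,0]: t=0:+1/36 = 1/36
(3j)²=4/63 [(1 3 4; 0 0 0)], sign=+1
Σ_t [0,0]: t=0:+1/240 = 1/240
(3j)²=1/84 [(1 3 4; -1 2 -1)], sign=-1
⇒ 4πI² = 1/7
I = (-1)√(1/7/(4π)) = -0.10662181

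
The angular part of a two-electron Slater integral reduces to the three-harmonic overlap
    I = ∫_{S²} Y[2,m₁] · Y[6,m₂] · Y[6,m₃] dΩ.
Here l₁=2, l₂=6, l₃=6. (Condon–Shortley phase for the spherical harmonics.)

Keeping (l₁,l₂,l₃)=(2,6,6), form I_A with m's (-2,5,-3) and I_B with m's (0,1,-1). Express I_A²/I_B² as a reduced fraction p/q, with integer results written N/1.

110/169

Shared (l₁,l₂,l₃)=(2,6,6): N and (l;000)² cancel in I_A²/I_B².
A: Δ = 2!·2!·10!/15! = 1/90090; Racah Σ t=2..2: t=2:+1/1451520 = 1/1451520; ⇒ 3j(2 6 6; -2 5 -3)² = 1/91, sgn -1
B: Δ = 2!·2!·10!/15! = 1/90090; Racah Σ t=0..2: t=0:+1/120960 t=1:−1/17280 t=2:+1/57600 = -13/403200; ⇒ 3j(2 6 6; 0 1 -1)² = 13/770, sgn +1
I_A²/I_B² = (1/91)/(13/770) = 110/169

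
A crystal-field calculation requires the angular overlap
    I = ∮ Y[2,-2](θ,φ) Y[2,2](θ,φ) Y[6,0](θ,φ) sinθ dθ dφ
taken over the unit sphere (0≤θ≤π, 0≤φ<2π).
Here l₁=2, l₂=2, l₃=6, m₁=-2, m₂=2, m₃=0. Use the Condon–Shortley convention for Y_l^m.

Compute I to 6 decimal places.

|2−2|≤6≤2+2 violated ⇒ I = 0

0.000000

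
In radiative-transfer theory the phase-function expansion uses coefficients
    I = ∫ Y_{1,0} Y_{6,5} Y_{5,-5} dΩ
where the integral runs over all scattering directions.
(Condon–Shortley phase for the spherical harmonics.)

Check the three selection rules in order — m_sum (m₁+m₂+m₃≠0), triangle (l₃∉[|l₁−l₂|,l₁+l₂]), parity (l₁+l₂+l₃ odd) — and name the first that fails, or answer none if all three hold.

m₁+m₂+m₃ = 0 + 5 − 5 = 0  ✓
triangle: |1−6|=5 ≤ l₃=5 ≤ 1+6=7  ✓
parity: l₁+l₂+l₃ = 12 is even  ✓

none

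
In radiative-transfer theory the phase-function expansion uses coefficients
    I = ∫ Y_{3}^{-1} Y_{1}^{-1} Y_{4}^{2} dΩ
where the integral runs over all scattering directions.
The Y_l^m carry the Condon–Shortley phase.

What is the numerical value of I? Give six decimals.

0.238414

m-sum 0 ✓  L=8 even ✓  2≤4≤4 ✓
Π(2lᵢ+1) = 7×3×9 = 189
triangle coeff Δ(3,1,4) = 1/252
Σ_t [0,0]: t=0:+1/36 = 1/36
(3j)²=4/63 [(3 1 4; 0 0 0)], sign=+1
Σ_t [0,0]: t=0:+1/96 = 1/96
(3j)²=5/84 [(3 1 4; -1 -1 2)], sign=+1
⇒ 4πI² = 5/7
I = (+1)√(5/7/(4π)) = 0.23841361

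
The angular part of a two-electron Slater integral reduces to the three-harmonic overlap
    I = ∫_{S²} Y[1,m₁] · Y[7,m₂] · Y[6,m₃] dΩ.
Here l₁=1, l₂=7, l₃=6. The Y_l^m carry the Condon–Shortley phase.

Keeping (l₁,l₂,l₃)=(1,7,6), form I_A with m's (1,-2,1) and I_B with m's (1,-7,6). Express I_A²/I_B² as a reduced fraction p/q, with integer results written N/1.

Same 1,7,6: normalisation and zero-m 3j drop out of the ratio.
A: Δ: 2! 0! 12! / 15! → 1/1365; sum: t=0:+1/1209600 = 1/1209600; 3j²(1 7 6; 1 -2 1) = Δ·Π!·Σ² = 12/455  (sign -1)
B: Δ: 2! 0! 12! / 15! → 1/1365; sum: t=0:+1/958003200 = 1/958003200; 3j²(1 7 6; 1 -7 6) = Δ·Π!·Σ² = 1/15  (sign +1)
I_A²/I_B² = (12/455)/(1/15) = 36/91

36/91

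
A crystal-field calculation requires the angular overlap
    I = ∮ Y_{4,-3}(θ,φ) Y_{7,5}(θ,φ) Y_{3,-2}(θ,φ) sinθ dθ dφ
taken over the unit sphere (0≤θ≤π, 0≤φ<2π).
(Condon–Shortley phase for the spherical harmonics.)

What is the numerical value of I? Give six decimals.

m-sum 0 ✓  L=14 even ✓  3≤3≤11 ✓
Π(2lᵢ+1) = 9×15×7 = 945
triangle coeff Δ(4,7,3) = 1/45045
Σ_t [4,4]: t=4:+1/20736 = 1/20736
(3j)²=35/1287 [(4 7 3; 0 0 0)], sign=-1
Σ_t [7,7]: t=7:−1/604800 = -1/604800
(3j)²=16/455 [(4 7 3; -3 5 -2)], sign=+1
⇒ 4πI² = 1680/1859
I = (-1)√(1680/1859/(4π)) = -0.26816989

-0.268170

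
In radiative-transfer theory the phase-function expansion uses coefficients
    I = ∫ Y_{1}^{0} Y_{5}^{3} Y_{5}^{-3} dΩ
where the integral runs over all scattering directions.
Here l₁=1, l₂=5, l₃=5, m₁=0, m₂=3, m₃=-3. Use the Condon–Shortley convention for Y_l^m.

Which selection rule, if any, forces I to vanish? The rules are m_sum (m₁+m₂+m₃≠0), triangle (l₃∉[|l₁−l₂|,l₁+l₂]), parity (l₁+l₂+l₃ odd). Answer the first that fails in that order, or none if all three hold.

parity

azimuthal sum: 0 + 3 − 3 = 0  ✓
4 ≤ 5 ≤ 6 (triangle on l)  ✓
L = 1 + 5 + 5 = 11 (odd)  ✗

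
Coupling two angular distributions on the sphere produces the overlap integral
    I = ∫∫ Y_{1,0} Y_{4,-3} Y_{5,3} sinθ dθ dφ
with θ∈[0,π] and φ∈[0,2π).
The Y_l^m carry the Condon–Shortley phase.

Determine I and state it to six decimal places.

-0.196426

m-sum 0 ✓  L=10 even ✓  3≤5≤5 ✓
Π(2lᵢ+1) = 3×9×11 = 297
triangle coeff Δ(1,4,5) = 1/495
Σ_t [0,0]: t=0:+1/576 = 1/576
(3j)²=5/99 [(1 4 5; 0 0 0)], sign=-1
Σ_t [0,0]: t=0:+1/5040 = 1/5040
(3j)²=16/495 [(1 4 5; 0 -3 3)], sign=+1
⇒ 4πI² = 16/33
I = (-1)√(16/33/(4π)) = -0.19642560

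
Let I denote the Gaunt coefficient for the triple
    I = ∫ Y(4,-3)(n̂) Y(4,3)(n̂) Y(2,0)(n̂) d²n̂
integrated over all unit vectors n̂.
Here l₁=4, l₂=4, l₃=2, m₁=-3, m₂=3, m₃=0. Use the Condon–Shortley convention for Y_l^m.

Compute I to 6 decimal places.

0.057344

Rules hold: Σm=0, L=10 even, 0≤2≤8.
N = 9·9·5 = 405
Δ = 6!·2!·2!/11! = 1/13860
Racah Σ t=2..4: t=2:+1/192 t=3:−1/36 t=4:+1/192 = -5/288
⇒ 3j(4 4 2; 0 0 0)² = 20/693, sgn -1
Racah Σ t=5..6: t=5:−1/480 t=6:+1/720 = -1/1440
⇒ 3j(4 4 2; -3 3 0)² = 7/1980, sgn -1
4πI² = N·(3j₀)²·(3jₘ)² = 5/121
I = +1·√(0.0413223/4π) = 0.05734392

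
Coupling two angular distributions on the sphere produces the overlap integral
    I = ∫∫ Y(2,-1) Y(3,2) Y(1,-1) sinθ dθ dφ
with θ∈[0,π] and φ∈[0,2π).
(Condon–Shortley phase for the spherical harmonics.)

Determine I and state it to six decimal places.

0.261169

Checks pass: Σm=0; 6 even; l₃=1∈[1,5].
(2·2+1)(2·3+1)(2·1+1) = 105
Δ: 4! 0! 2! / 7! → 1/105
sum: t=2:+1/4 = 1/4
3j²(2 3 1; 0 0 0) = Δ·Π!·Σ² = 3/35  (sign -1)
sum: t=3:−1/12 = -1/12
3j²(2 3 1; -1 2 -1) = Δ·Π!·Σ² = 2/21  (sign -1)
combine: 4πI² = 105·3/35·2/21 = 6/7
take √, sign +1: I = 0.26116903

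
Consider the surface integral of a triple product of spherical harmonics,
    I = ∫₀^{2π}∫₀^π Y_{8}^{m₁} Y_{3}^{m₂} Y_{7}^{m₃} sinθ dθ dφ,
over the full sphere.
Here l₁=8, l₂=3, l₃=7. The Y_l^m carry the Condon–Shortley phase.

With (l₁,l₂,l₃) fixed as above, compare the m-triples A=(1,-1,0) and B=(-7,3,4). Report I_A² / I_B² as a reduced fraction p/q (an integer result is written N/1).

l's match ⇒ only the (l;m) 3-j factors differ between A and B.
A: triangle coeff Δ(8,3,7) = 1/5290740; Σ_t [0,2]: t=0:+1/29030400 t=1:−1/3110400 t=2:+1/4838400 = -1/12441600; (3j)²=343/125970 [(8 3 7; 1 -1 0)], sign=+1
B: triangle coeff Δ(8,3,7) = 1/5290740; Σ_t [4,4]: t=4:+1/1916006400 = 1/1916006400; (3j)²=15/1292 [(8 3 7; -7 3 4)], sign=-1
I_A²/I_B² = (343/125970)/(15/1292) = 686/2925

686/2925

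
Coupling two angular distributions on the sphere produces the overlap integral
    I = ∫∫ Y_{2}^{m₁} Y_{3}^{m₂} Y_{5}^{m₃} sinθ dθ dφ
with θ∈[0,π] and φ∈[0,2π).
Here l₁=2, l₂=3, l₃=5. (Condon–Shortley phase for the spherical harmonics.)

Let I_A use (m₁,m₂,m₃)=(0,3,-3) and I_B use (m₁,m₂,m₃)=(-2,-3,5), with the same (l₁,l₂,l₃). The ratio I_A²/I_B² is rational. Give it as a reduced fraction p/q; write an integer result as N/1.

Same 2,3,5: normalisation and zero-m 3j drop out of the ratio.
A: Δ: 0! 4! 6! / 11! → 1/2310; sum: t=0:+1/2880 = 1/2880; 3j²(2 3 5; 0 3 -3) = Δ·Π!·Σ² = 2/165  (sign +1)
B: Δ: 0! 4! 6! / 11! → 1/2310; sum: t=0:+1/17280 = 1/17280; 3j²(2 3 5; -2 -3 5) = Δ·Π!·Σ² = 1/11  (sign +1)
I_A²/I_B² = (2/165)/(1/11) = 2/15

2/15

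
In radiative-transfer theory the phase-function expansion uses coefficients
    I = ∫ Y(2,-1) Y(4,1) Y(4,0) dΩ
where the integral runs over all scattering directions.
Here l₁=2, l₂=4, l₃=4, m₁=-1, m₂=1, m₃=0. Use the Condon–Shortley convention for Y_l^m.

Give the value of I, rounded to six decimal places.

m-sum 0 ✓  L=10 even ✓  2≤4≤6 ✓
Π(2lᵢ+1) = 5×9×9 = 405
triangle coeff Δ(2,4,4) = 1/13860
Σ_t [0,2]: t=0:+1/192 t=1:−1/36 t=2:+1/192 = -5/288
(3j)²=20/693 [(2 4 4; 0 0 0)], sign=-1
Σ_t [1,2]: t=1:−1/96 t=2:+1/72 = 1/288
(3j)²=1/462 [(2 4 4; -1 1 0)], sign=+1
⇒ 4πI² = 150/5929
I = (-1)√(150/5929/(4π)) = -0.04486937

-0.044869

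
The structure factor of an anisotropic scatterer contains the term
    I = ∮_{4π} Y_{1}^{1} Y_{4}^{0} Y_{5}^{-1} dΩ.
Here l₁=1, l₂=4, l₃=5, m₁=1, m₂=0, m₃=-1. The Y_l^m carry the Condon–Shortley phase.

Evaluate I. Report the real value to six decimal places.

Rules hold: Σm=0, L=10 even, 3≤5≤5.
N = 3·9·11 = 297
Δ = 0!·2!·8!/11! = 1/495
Racah Σ t=0..0: t=0:+1/576 = 1/576
⇒ 3j(1 4 5; 0 0 0)² = 5/99, sgn -1
Racah Σ t=0..0: t=0:+1/1152 = 1/1152
⇒ 3j(1 4 5; 1 0 -1)² = 1/33, sgn +1
4πI² = N·(3j₀)²·(3jₘ)² = 5/11
I = -1·√(0.454545/4π) = -0.19018827

-0.190188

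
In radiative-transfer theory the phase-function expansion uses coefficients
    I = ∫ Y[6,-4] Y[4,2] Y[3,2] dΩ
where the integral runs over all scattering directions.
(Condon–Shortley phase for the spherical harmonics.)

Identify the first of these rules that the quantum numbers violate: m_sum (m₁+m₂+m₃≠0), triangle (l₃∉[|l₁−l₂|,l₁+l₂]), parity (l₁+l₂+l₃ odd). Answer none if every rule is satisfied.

Σmᵢ = 0  ✓
l₃∈[|l₁−l₂|,l₁+l₂]=[2,10], have l₃=3  ✓
Σlᵢ = 13 ⇒ odd  ✗

parity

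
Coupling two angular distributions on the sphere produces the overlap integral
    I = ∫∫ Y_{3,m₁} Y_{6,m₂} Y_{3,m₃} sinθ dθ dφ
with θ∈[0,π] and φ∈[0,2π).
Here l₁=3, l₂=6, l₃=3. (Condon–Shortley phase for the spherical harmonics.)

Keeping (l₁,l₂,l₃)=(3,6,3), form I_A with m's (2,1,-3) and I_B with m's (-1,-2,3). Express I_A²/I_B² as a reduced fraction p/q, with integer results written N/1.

Same 3,6,3: normalisation and zero-m 3j drop out of the ratio.
A: Δ: 6! 0! 6! / 13! → 1/12012; sum: t=1:−1/86400 = -1/86400; 3j²(3 6 3; 2 1 -3) = Δ·Π!·Σ² = 1/1716  (sign -1)
B: Δ: 6! 0! 6! / 13! → 1/12012; sum: t=4:+1/34560 = 1/34560; 3j²(3 6 3; -1 -2 3) = Δ·Π!·Σ² = 1/429  (sign +1)
I_A²/I_B² = (1/1716)/(1/429) = 1/4

1/4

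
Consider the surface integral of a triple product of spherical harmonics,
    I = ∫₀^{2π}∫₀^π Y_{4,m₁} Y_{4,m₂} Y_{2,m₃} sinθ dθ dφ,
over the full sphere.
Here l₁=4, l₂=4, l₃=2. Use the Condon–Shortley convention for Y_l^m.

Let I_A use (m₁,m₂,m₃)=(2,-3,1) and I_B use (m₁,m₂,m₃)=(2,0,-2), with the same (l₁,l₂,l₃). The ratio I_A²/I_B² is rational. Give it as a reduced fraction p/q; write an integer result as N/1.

Same 4,4,2: normalisation and zero-m 3j drop out of the ratio.
A: Δ: 6! 2! 2! / 11! → 1/13860; sum: t=0:+1/1440 t=1:−1/240 = -1/288; 3j²(4 4 2; 2 -3 1) = Δ·Π!·Σ² = 5/132  (sign +1)
B: Δ: 6! 2! 2! / 11! → 1/13860; sum: t=2:+1/192 = 1/192; 3j²(4 4 2; 2 0 -2) = Δ·Π!·Σ² = 3/77  (sign +1)
I_A²/I_B² = (5/132)/(3/77) = 35/36

35/36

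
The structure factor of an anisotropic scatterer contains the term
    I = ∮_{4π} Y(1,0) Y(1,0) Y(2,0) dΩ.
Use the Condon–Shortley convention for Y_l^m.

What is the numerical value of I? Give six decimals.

0.252313

m-sum 0 ✓  L=4 even ✓  0≤2≤2 ✓
Π(2lᵢ+1) = 3×3×5 = 45
triangle coeff Δ(1,1,2) = 1/30
Σ_t [0,0]: t=0:+1/1 = 1/1
(3j)²=2/15 [(1 1 2; 0 0 0)], sign=+1
(m-triple is (0,0,0) — same symbol as above.)
⇒ 4πI² = 4/5
I = (+1)√(4/5/(4π)) = 0.25231325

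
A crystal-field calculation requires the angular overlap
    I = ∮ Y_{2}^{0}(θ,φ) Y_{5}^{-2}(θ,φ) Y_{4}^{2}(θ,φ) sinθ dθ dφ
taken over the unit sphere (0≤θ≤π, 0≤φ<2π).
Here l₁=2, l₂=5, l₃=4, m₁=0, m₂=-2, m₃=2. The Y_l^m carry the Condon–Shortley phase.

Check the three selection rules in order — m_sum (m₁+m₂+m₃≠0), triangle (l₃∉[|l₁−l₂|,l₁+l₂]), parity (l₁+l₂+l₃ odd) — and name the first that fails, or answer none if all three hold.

Σmᵢ = 0  ✓
l₃∈[|l₁−l₂|,l₁+l₂]=[3,7], have l₃=4  ✓
Σlᵢ = 11 ⇒ odd  ✗

parity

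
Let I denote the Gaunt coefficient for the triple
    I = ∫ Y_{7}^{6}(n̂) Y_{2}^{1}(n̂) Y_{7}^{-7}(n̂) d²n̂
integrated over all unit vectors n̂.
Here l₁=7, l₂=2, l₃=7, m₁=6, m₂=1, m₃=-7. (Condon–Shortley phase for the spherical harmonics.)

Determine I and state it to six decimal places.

-0.170036

Checks pass: Σm=0; 16 even; l₃=7∈[5,9].
(2·7+1)(2·2+1)(2·7+1) = 1125
Δ: 2! 12! 2! / 17! → 1/185640
sum: t=0:+1/2419200 t=1:−1/518400 t=2:+1/2419200 = -1/907200
3j²(7 2 7; 0 0 0) = Δ·Π!·Σ² = 56/3315  (sign +1)
sum: t=1:−1/958003200 = -1/958003200
3j²(7 2 7; 6 1 -7) = Δ·Π!·Σ² = 13/680  (sign -1)
combine: 4πI² = 1125·56/3315·13/680 = 105/289
take √, sign -1: I = -0.17003597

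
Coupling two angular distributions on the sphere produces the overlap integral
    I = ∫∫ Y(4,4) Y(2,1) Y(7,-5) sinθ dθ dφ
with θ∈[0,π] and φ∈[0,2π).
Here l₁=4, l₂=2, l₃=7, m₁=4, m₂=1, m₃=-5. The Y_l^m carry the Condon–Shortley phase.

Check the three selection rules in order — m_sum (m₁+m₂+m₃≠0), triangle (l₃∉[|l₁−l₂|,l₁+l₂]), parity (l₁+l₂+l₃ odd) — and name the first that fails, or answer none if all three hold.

Σmᵢ = 0  ✓
l₃∈[|l₁−l₂|,l₁+l₂]=[2,6], have l₃=7  ✗
Σlᵢ = 13 ⇒ odd

triangle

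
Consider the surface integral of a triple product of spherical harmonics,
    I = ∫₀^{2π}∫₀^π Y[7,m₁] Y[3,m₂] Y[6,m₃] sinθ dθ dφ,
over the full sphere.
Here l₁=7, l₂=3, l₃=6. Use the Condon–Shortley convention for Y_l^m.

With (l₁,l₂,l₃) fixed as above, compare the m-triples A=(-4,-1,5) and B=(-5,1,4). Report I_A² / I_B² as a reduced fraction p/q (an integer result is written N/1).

3718/841

Shared (l₁,l₂,l₃)=(7,3,6): N and (l;000)² cancel in I_A²/I_B².
A: Δ = 4!·10!·2!/17! = 1/2042040; Racah Σ t=1..2: t=1:−1/21772800 t=2:+1/2903040 = 13/43545600; ⇒ 3j(7 3 6; -4 -1 5)² = 143/7140, sgn -1
B: Δ = 4!·10!·2!/17! = 1/2042040; Racah Σ t=2..4: t=2:+1/29030400 t=3:−1/2177280 t=4:+1/3870720 = -29/174182400; ⇒ 3j(7 3 6; -5 1 4)² = 841/185640, sgn -1
I_A²/I_B² = (143/7140)/(841/185640) = 3718/841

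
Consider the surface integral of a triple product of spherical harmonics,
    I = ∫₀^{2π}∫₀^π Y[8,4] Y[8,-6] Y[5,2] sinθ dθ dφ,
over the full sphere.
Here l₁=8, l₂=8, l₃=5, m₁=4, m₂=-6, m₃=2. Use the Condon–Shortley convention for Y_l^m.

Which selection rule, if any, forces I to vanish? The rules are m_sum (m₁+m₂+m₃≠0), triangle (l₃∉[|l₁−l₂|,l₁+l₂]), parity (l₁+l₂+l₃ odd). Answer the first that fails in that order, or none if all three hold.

azimuthal sum: 4 − 6 + 2 = 0  ✓
0 ≤ 5 ≤ 16 (triangle on l)  ✓
L = 8 + 8 + 5 = 21 (odd)  ✗

parity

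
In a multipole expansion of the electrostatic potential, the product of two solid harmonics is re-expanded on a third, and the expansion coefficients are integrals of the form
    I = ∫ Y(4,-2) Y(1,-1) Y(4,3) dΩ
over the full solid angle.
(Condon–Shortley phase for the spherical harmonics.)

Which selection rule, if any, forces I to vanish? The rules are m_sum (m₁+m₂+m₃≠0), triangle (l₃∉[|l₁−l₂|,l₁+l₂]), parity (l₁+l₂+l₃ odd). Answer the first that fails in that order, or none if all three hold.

parity

m₁+m₂+m₃ = -2 − 1 + 3 = 0  ✓
triangle: |4−1|=3 ≤ l₃=4 ≤ 4+1=5  ✓
parity: l₁+l₂+l₃ = 9 is odd  ✗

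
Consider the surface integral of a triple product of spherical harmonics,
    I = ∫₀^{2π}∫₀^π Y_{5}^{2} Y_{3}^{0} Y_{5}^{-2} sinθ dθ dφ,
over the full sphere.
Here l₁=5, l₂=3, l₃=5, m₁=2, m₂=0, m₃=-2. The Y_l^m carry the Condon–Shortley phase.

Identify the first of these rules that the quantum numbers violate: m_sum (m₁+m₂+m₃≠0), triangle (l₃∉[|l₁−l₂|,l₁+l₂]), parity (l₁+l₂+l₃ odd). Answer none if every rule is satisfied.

parity

azimuthal sum: 2 + 0 − 2 = 0  ✓
2 ≤ 5 ≤ 8 (triangle on l)  ✓
L = 5 + 3 + 5 = 13 (odd)  ✗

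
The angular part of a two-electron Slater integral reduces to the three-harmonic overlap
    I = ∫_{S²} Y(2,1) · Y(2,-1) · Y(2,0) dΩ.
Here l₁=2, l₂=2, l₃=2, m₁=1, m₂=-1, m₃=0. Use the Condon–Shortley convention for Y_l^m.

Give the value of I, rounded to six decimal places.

Rules hold: Σm=0, L=6 even, 0≤2≤4.
N = 5·5·5 = 125
Δ = 2!·2!·2!/7! = 1/630
Racah Σ t=0..2: t=0:+1/8 t=1:−1/1 t=2:+1/8 = -3/4
⇒ 3j(2 2 2; 0 0 0)² = 2/35, sgn -1
Racah Σ t=0..1: t=0:+1/2 t=1:−1/4 = 1/4
⇒ 3j(2 2 2; 1 -1 0)² = 1/70, sgn +1
4πI² = N·(3j₀)²·(3jₘ)² = 5/49
I = -1·√(0.102041/4π) = -0.09011188

-0.090112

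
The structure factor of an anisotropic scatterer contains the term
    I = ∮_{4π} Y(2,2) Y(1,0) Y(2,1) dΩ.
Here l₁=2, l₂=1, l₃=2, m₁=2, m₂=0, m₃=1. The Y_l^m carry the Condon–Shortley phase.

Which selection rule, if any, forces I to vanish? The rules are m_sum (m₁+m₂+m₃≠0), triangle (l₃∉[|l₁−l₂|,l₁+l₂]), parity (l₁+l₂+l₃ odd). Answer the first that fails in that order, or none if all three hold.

m_sum

Σmᵢ = 3  ✗
l₃∈[|l₁−l₂|,l₁+l₂]=[1,3], have l₃=2
Σlᵢ = 5 ⇒ odd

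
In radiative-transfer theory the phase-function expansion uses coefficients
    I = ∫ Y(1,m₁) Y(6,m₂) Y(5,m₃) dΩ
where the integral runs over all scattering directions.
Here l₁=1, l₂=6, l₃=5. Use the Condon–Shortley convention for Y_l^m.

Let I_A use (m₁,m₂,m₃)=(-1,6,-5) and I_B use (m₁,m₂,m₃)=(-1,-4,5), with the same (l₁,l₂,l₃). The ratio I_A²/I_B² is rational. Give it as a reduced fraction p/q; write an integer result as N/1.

Same 1,6,5: normalisation and zero-m 3j drop out of the ratio.
A: Δ: 2! 0! 10! / 13! → 1/858; sum: t=2:+1/7257600 = 1/7257600; 3j²(1 6 5; -1 6 -5) = Δ·Π!·Σ² = 1/13  (sign +1)
B: Δ: 2! 0! 10! / 13! → 1/858; sum: t=2:+1/7257600 = 1/7257600; 3j²(1 6 5; -1 -4 5) = Δ·Π!·Σ² = 1/858  (sign +1)
I_A²/I_B² = (1/13)/(1/858) = 66/1

66/1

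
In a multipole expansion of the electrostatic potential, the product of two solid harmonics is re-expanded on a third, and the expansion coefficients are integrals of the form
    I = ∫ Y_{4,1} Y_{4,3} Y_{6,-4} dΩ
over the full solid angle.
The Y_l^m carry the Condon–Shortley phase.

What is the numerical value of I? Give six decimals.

-0.030176

m-sum 0 ✓  L=14 even ✓  0≤6≤8 ✓
Π(2lᵢ+1) = 9×9×13 = 1053
triangle coeff Δ(4,4,6) = 1/1261260
Σ_t [0,2]: t=0:+1/4608 t=1:−1/1296 t=2:+1/4608 = -7/20736
(3j)²=20/1287 [(4 4 6; 0 0 0)], sign=-1
Σ_t [1,2]: t=1:−1/34560 t=2:+1/28800 = 1/172800
(3j)²=1/1430 [(4 4 6; 1 3 -4)], sign=+1
⇒ 4πI² = 18/1573
I = (-1)√(18/1573/(4π)) = -0.03017637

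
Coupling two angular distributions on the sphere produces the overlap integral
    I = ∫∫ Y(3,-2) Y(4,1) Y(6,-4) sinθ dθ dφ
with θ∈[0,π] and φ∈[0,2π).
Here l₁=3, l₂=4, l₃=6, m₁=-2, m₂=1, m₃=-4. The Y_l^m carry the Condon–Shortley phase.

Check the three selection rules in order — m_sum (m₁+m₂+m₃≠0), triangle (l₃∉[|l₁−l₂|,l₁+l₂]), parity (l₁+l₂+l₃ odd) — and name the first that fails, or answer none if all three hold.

m_sum

Σmᵢ = -5  ✗
l₃∈[|l₁−l₂|,l₁+l₂]=[1,7], have l₃=6
Σlᵢ = 13 ⇒ odd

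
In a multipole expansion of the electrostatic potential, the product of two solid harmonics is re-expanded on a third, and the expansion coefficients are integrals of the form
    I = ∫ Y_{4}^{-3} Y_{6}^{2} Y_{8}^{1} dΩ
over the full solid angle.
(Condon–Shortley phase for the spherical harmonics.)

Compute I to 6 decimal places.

Checks pass: Σm=0; 18 even; l₃=8∈[2,10].
(2·4+1)(2·6+1)(2·8+1) = 1989
Δ: 2! 6! 10! / 19! → 1/23279256
sum: t=0:+1/1658880 t=1:−1/518400 t=2:+1/1658880 = -1/1382400
3j²(4 6 8; 0 0 0) = Δ·Π!·Σ² = 504/46189  (sign -1)
sum: t=1:−1/21772800 t=2:+1/4147200 = 17/87091200
3j²(4 6 8; -3 2 1) = Δ·Π!·Σ² = 119/8151  (sign -1)
combine: 4πI² = 1989·504/46189·119/8151 = 179928/567853
take √, sign +1: I = 0.15879122

0.158791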